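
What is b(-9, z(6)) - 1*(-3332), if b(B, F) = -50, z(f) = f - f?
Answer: 3282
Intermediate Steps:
z(f) = 0
b(-9, z(6)) - 1*(-3332) = -50 - 1*(-3332) = -50 + 3332 = 3282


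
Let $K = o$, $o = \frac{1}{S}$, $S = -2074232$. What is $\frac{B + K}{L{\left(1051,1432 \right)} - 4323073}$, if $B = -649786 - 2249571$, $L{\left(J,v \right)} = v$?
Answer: $\frac{2004646356275}{2988028684904} \approx 0.67089$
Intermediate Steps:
$B = -2899357$ ($B = -649786 - 2249571 = -2899357$)
$o = - \frac{1}{2074232}$ ($o = \frac{1}{-2074232} = - \frac{1}{2074232} \approx -4.8211 \cdot 10^{-7}$)
$K = - \frac{1}{2074232} \approx -4.8211 \cdot 10^{-7}$
$\frac{B + K}{L{\left(1051,1432 \right)} - 4323073} = \frac{-2899357 - \frac{1}{2074232}}{1432 - 4323073} = - \frac{6013939068825}{2074232 \left(-4321641\right)} = \left(- \frac{6013939068825}{2074232}\right) \left(- \frac{1}{4321641}\right) = \frac{2004646356275}{2988028684904}$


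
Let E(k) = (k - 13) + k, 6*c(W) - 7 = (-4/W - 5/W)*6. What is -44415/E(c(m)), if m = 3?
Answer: 26649/10 ≈ 2664.9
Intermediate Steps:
c(W) = 7/6 - 9/W (c(W) = 7/6 + ((-4/W - 5/W)*6)/6 = 7/6 + (-9/W*6)/6 = 7/6 + (-54/W)/6 = 7/6 - 9/W)
E(k) = -13 + 2*k (E(k) = (-13 + k) + k = -13 + 2*k)
-44415/E(c(m)) = -44415/(-13 + 2*(7/6 - 9/3)) = -44415/(-13 + 2*(7/6 - 9*⅓)) = -44415/(-13 + 2*(7/6 - 3)) = -44415/(-13 + 2*(-11/6)) = -44415/(-13 - 11/3) = -44415/(-50/3) = -44415*(-3)/50 = -15*(-8883/50) = 26649/10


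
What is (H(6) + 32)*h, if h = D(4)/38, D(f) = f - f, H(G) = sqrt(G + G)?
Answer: 0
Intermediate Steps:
H(G) = sqrt(2)*sqrt(G) (H(G) = sqrt(2*G) = sqrt(2)*sqrt(G))
D(f) = 0
h = 0 (h = 0/38 = 0*(1/38) = 0)
(H(6) + 32)*h = (sqrt(2)*sqrt(6) + 32)*0 = (2*sqrt(3) + 32)*0 = (32 + 2*sqrt(3))*0 = 0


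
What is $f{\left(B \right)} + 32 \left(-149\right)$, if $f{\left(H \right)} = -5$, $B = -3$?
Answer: $-4773$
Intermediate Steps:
$f{\left(B \right)} + 32 \left(-149\right) = -5 + 32 \left(-149\right) = -5 - 4768 = -4773$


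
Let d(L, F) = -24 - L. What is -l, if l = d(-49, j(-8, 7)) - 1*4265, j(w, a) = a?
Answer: 4240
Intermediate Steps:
l = -4240 (l = (-24 - 1*(-49)) - 1*4265 = (-24 + 49) - 4265 = 25 - 4265 = -4240)
-l = -1*(-4240) = 4240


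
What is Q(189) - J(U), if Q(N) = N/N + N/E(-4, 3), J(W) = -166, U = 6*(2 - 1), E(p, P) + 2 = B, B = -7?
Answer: 146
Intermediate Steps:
E(p, P) = -9 (E(p, P) = -2 - 7 = -9)
U = 6 (U = 6*1 = 6)
Q(N) = 1 - N/9 (Q(N) = N/N + N/(-9) = 1 + N*(-1/9) = 1 - N/9)
Q(189) - J(U) = (1 - 1/9*189) - 1*(-166) = (1 - 21) + 166 = -20 + 166 = 146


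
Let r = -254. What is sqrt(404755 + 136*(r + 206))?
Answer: sqrt(398227) ≈ 631.05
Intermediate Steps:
sqrt(404755 + 136*(r + 206)) = sqrt(404755 + 136*(-254 + 206)) = sqrt(404755 + 136*(-48)) = sqrt(404755 - 6528) = sqrt(398227)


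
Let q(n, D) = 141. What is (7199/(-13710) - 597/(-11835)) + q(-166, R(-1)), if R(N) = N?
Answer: 506696479/3605730 ≈ 140.53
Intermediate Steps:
(7199/(-13710) - 597/(-11835)) + q(-166, R(-1)) = (7199/(-13710) - 597/(-11835)) + 141 = (7199*(-1/13710) - 597*(-1/11835)) + 141 = (-7199/13710 + 199/3945) + 141 = -1711451/3605730 + 141 = 506696479/3605730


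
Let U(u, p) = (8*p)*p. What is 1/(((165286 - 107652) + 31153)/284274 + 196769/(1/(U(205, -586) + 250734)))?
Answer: 284274/167691577738227599 ≈ 1.6952e-12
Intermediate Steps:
U(u, p) = 8*p²
1/(((165286 - 107652) + 31153)/284274 + 196769/(1/(U(205, -586) + 250734))) = 1/(((165286 - 107652) + 31153)/284274 + 196769/(1/(8*(-586)² + 250734))) = 1/((57634 + 31153)*(1/284274) + 196769/(1/(8*343396 + 250734))) = 1/(88787*(1/284274) + 196769/(1/(2747168 + 250734))) = 1/(88787/284274 + 196769/(1/2997902)) = 1/(88787/284274 + 196769*2997902) = 1/(88787/284274 + 589894178638) = 1/(167691577738227599/284274) = 284274/167691577738227599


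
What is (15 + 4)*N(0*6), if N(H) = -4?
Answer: -76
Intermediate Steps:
(15 + 4)*N(0*6) = (15 + 4)*(-4) = 19*(-4) = -76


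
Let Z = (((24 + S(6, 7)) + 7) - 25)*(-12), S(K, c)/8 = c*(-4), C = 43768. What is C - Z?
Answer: 41152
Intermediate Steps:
S(K, c) = -32*c (S(K, c) = 8*(c*(-4)) = 8*(-4*c) = -32*c)
Z = 2616 (Z = (((24 - 32*7) + 7) - 25)*(-12) = (((24 - 224) + 7) - 25)*(-12) = ((-200 + 7) - 25)*(-12) = (-193 - 25)*(-12) = -218*(-12) = 2616)
C - Z = 43768 - 1*2616 = 43768 - 2616 = 41152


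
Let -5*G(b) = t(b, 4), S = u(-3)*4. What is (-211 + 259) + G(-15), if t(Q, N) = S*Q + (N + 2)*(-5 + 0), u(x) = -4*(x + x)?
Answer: 342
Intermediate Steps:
u(x) = -8*x
S = 96 (S = -8*(-3)*4 = 24*4 = 96)
t(Q, N) = -10 - 5*N + 96*Q (t(Q, N) = 96*Q + (N + 2)*(-5 + 0) = 96*Q + (2 + N)*(-5) = 96*Q + (-10 - 5*N) = -10 - 5*N + 96*Q)
G(b) = 6 - 96*b/5 (G(b) = -(-10 - 5*4 + 96*b)/5 = -(-10 - 20 + 96*b)/5 = -(-30 + 96*b)/5 = 6 - 96*b/5)
(-211 + 259) + G(-15) = (-211 + 259) + (6 - 96/5*(-15)) = 48 + (6 + 288) = 48 + 294 = 342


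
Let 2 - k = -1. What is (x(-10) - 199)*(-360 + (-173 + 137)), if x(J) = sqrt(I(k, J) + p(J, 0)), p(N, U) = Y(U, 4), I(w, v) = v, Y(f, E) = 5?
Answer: 78804 - 396*I*sqrt(5) ≈ 78804.0 - 885.48*I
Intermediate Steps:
k = 3 (k = 2 - 1*(-1) = 2 + 1 = 3)
p(N, U) = 5
x(J) = sqrt(5 + J) (x(J) = sqrt(J + 5) = sqrt(5 + J))
(x(-10) - 199)*(-360 + (-173 + 137)) = (sqrt(5 - 10) - 199)*(-360 + (-173 + 137)) = (sqrt(-5) - 199)*(-360 - 36) = (I*sqrt(5) - 199)*(-396) = (-199 + I*sqrt(5))*(-396) = 78804 - 396*I*sqrt(5)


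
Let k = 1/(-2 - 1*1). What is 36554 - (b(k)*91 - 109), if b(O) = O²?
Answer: 329876/9 ≈ 36653.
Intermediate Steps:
k = -⅓ (k = 1/(-2 - 1) = 1/(-3) = -⅓ ≈ -0.33333)
36554 - (b(k)*91 - 109) = 36554 - ((-⅓)²*91 - 109) = 36554 - ((⅑)*91 - 109) = 36554 - (91/9 - 109) = 36554 - 1*(-890/9) = 36554 + 890/9 = 329876/9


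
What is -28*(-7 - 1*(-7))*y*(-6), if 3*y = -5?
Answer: 0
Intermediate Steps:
y = -5/3 (y = (⅓)*(-5) = -5/3 ≈ -1.6667)
-28*(-7 - 1*(-7))*y*(-6) = -28*(-7 - 1*(-7))*(-5/3)*(-6) = -28*(-7 + 7)*(-5/3)*(-6) = -28*0*(-5/3)*(-6) = -0*(-6) = -28*0 = 0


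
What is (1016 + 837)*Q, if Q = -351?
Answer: -650403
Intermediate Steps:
(1016 + 837)*Q = (1016 + 837)*(-351) = 1853*(-351) = -650403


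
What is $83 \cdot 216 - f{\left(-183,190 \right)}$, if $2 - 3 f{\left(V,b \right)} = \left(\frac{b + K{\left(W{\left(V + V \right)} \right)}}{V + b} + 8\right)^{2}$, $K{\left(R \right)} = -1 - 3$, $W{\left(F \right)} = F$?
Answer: $\frac{2693882}{147} \approx 18326.0$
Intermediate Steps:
$K{\left(R \right)} = -4$ ($K{\left(R \right)} = -1 - 3 = -4$)
$f{\left(V,b \right)} = \frac{2}{3} - \frac{\left(8 + \frac{-4 + b}{V + b}\right)^{2}}{3}$ ($f{\left(V,b \right)} = \frac{2}{3} - \frac{\left(\frac{b - 4}{V + b} + 8\right)^{2}}{3} = \frac{2}{3} - \frac{\left(\frac{-4 + b}{V + b} + 8\right)^{2}}{3} = \frac{2}{3} - \frac{\left(8 + \frac{-4 + b}{V + b}\right)^{2}}{3}$)
$83 \cdot 216 - f{\left(-183,190 \right)} = 83 \cdot 216 - \left(\frac{2}{3} - \frac{\left(-4 + 8 \left(-183\right) + 9 \cdot 190\right)^{2}}{3 \left(-183 + 190\right)^{2}}\right) = 17928 - \left(\frac{2}{3} - \frac{\left(-4 - 1464 + 1710\right)^{2}}{3 \cdot 49}\right) = 17928 - \left(\frac{2}{3} - \frac{242^{2}}{147}\right) = 17928 - \left(\frac{2}{3} - \frac{1}{147} \cdot 58564\right) = 17928 - \left(\frac{2}{3} - \frac{58564}{147}\right) = 17928 - - \frac{58466}{147} = 17928 + \frac{58466}{147} = \frac{2693882}{147}$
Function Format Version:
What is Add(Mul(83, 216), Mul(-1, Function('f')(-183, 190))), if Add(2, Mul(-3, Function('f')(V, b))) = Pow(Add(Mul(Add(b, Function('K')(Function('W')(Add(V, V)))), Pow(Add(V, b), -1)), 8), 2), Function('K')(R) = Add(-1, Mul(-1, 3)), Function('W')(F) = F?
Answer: Rational(2693882, 147) ≈ 18326.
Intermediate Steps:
Function('K')(R) = -4 (Function('K')(R) = Add(-1, -3) = -4)
Function('f')(V, b) = Add(Rational(2, 3), Mul(Rational(-1, 3), Pow(Add(8, Mul(Pow(Add(V, b), -1), Add(-4, b))), 2))) (Function('f')(V, b) = Add(Rational(2, 3), Mul(Rational(-1, 3), Pow(Add(Mul(Add(b, -4), Pow(Add(V, b), -1)), 8), 2))) = Add(Rational(2, 3), Mul(Rational(-1, 3), Pow(Add(Mul(Add(-4, b), Pow(Add(V, b), -1)), 8), 2))) = Add(Rational(2, 3), Mul(Rational(-1, 3), Pow(Add(Mul(Pow(Add(V, b), -1), Add(-4, b)), 8), 2))) = Add(Rational(2, 3), Mul(Rational(-1, 3), Pow(Add(8, Mul(Pow(Add(V, b), -1), Add(-4, b))), 2))))
Add(Mul(83, 216), Mul(-1, Function('f')(-183, 190))) = Add(Mul(83, 216), Mul(-1, Add(Rational(2, 3), Mul(Rational(-1, 3), Pow(Add(-183, 190), -2), Pow(Add(-4, Mul(8, -183), Mul(9, 190)), 2))))) = Add(17928, Mul(-1, Add(Rational(2, 3), Mul(Rational(-1, 3), Pow(7, -2), Pow(Add(-4, -1464, 1710), 2))))) = Add(17928, Mul(-1, Add(Rational(2, 3), Mul(Rational(-1, 3), Rational(1, 49), Pow(242, 2))))) = Add(17928, Mul(-1, Add(Rational(2, 3), Mul(Rational(-1, 3), Rational(1, 49), 58564)))) = Add(17928, Mul(-1, Add(Rational(2, 3), Rational(-58564, 147)))) = Add(17928, Mul(-1, Rational(-58466, 147))) = Add(17928, Rational(58466, 147)) = Rational(2693882, 147)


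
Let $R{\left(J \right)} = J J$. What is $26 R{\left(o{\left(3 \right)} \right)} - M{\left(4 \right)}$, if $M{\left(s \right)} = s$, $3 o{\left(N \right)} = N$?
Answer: $22$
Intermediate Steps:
$o{\left(N \right)} = \frac{N}{3}$
$R{\left(J \right)} = J^{2}$
$26 R{\left(o{\left(3 \right)} \right)} - M{\left(4 \right)} = 26 \left(\frac{1}{3} \cdot 3\right)^{2} - 4 = 26 \cdot 1^{2} - 4 = 26 \cdot 1 - 4 = 26 - 4 = 22$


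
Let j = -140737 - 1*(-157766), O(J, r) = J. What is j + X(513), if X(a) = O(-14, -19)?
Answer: 17015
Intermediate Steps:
X(a) = -14
j = 17029 (j = -140737 + 157766 = 17029)
j + X(513) = 17029 - 14 = 17015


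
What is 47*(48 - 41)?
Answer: 329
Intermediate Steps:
47*(48 - 41) = 47*7 = 329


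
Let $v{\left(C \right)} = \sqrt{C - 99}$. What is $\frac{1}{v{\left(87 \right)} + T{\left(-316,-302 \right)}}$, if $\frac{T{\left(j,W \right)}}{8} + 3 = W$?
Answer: $- \frac{610}{1488403} - \frac{i \sqrt{3}}{2976806} \approx -0.00040984 - 5.8185 \cdot 10^{-7} i$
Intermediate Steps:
$v{\left(C \right)} = \sqrt{-99 + C}$
$T{\left(j,W \right)} = -24 + 8 W$
$\frac{1}{v{\left(87 \right)} + T{\left(-316,-302 \right)}} = \frac{1}{\sqrt{-99 + 87} + \left(-24 + 8 \left(-302\right)\right)} = \frac{1}{\sqrt{-12} - 2440} = \frac{1}{2 i \sqrt{3} - 2440} = \frac{1}{-2440 + 2 i \sqrt{3}}$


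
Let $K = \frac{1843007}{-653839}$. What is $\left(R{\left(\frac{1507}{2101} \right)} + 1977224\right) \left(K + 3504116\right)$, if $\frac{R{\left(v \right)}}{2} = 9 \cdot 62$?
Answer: $\frac{4532625930542853780}{653839} \approx 6.9323 \cdot 10^{12}$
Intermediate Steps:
$K = - \frac{1843007}{653839}$ ($K = 1843007 \left(- \frac{1}{653839}\right) = - \frac{1843007}{653839} \approx -2.8187$)
$R{\left(v \right)} = 1116$ ($R{\left(v \right)} = 2 \cdot 9 \cdot 62 = 2 \cdot 558 = 1116$)
$\left(R{\left(\frac{1507}{2101} \right)} + 1977224\right) \left(K + 3504116\right) = \left(1116 + 1977224\right) \left(- \frac{1843007}{653839} + 3504116\right) = 1978340 \cdot \frac{2291125858317}{653839} = \frac{4532625930542853780}{653839}$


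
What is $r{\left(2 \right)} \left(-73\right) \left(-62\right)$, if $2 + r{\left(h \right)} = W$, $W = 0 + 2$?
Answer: $0$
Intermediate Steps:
$W = 2$
$r{\left(h \right)} = 0$ ($r{\left(h \right)} = -2 + 2 = 0$)
$r{\left(2 \right)} \left(-73\right) \left(-62\right) = 0 \left(-73\right) \left(-62\right) = 0 \left(-62\right) = 0$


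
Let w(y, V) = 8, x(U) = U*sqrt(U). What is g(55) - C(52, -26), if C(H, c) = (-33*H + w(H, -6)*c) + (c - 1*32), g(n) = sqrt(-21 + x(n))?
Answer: 1982 + sqrt(-21 + 55*sqrt(55)) ≈ 2001.7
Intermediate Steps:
x(U) = U**(3/2)
g(n) = sqrt(-21 + n**(3/2))
C(H, c) = -32 - 33*H + 9*c (C(H, c) = (-33*H + 8*c) + (c - 1*32) = (-33*H + 8*c) + (c - 32) = (-33*H + 8*c) + (-32 + c) = -32 - 33*H + 9*c)
g(55) - C(52, -26) = sqrt(-21 + 55**(3/2)) - (-32 - 33*52 + 9*(-26)) = sqrt(-21 + 55*sqrt(55)) - (-32 - 1716 - 234) = sqrt(-21 + 55*sqrt(55)) - 1*(-1982) = sqrt(-21 + 55*sqrt(55)) + 1982 = 1982 + sqrt(-21 + 55*sqrt(55))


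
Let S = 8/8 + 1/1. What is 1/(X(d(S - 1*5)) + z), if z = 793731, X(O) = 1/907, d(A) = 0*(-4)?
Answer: 907/719914018 ≈ 1.2599e-6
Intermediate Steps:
S = 2 (S = 8*(1/8) + 1*1 = 1 + 1 = 2)
d(A) = 0
X(O) = 1/907
1/(X(d(S - 1*5)) + z) = 1/(1/907 + 793731) = 1/(719914018/907) = 907/719914018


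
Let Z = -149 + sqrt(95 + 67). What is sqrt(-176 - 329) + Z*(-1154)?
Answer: 171946 - 10386*sqrt(2) + I*sqrt(505) ≈ 1.5726e+5 + 22.472*I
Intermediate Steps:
Z = -149 + 9*sqrt(2) (Z = -149 + sqrt(162) = -149 + 9*sqrt(2) ≈ -136.27)
sqrt(-176 - 329) + Z*(-1154) = sqrt(-176 - 329) + (-149 + 9*sqrt(2))*(-1154) = sqrt(-505) + (171946 - 10386*sqrt(2)) = I*sqrt(505) + (171946 - 10386*sqrt(2)) = 171946 - 10386*sqrt(2) + I*sqrt(505)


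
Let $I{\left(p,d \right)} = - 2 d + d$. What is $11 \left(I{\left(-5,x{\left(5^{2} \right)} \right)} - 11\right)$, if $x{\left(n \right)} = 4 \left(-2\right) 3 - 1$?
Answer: $154$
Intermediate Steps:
$x{\left(n \right)} = -25$ ($x{\left(n \right)} = \left(-8\right) 3 - 1 = -24 - 1 = -25$)
$I{\left(p,d \right)} = - d$
$11 \left(I{\left(-5,x{\left(5^{2} \right)} \right)} - 11\right) = 11 \left(\left(-1\right) \left(-25\right) - 11\right) = 11 \left(25 - 11\right) = 11 \cdot 14 = 154$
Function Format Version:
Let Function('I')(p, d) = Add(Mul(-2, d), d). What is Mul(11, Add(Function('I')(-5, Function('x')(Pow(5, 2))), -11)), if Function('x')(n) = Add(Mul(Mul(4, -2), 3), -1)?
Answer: 154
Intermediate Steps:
Function('x')(n) = -25 (Function('x')(n) = Add(Mul(-8, 3), -1) = Add(-24, -1) = -25)
Function('I')(p, d) = Mul(-1, d)
Mul(11, Add(Function('I')(-5, Function('x')(Pow(5, 2))), -11)) = Mul(11, Add(Mul(-1, -25), -11)) = Mul(11, Add(25, -11)) = Mul(11, 14) = 154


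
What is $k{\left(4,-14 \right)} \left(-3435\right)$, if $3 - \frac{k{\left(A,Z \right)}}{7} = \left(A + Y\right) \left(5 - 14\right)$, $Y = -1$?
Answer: $-721350$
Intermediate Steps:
$k{\left(A,Z \right)} = -42 + 63 A$ ($k{\left(A,Z \right)} = 21 - 7 \left(A - 1\right) \left(5 - 14\right) = 21 - 7 \left(-1 + A\right) \left(-9\right) = 21 - 7 \left(9 - 9 A\right) = 21 + \left(-63 + 63 A\right) = -42 + 63 A$)
$k{\left(4,-14 \right)} \left(-3435\right) = \left(-42 + 63 \cdot 4\right) \left(-3435\right) = \left(-42 + 252\right) \left(-3435\right) = 210 \left(-3435\right) = -721350$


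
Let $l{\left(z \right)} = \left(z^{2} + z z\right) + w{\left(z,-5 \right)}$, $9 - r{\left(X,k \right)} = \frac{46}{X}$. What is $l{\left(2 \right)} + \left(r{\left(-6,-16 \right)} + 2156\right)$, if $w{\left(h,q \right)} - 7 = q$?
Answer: $\frac{6548}{3} \approx 2182.7$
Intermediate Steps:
$r{\left(X,k \right)} = 9 - \frac{46}{X}$
$w{\left(h,q \right)} = 7 + q$
$l{\left(z \right)} = 2 + 2 z^{2}$ ($l{\left(z \right)} = \left(z^{2} + z z\right) + \left(7 - 5\right) = \left(z^{2} + z^{2}\right) + 2 = 2 z^{2} + 2 = 2 + 2 z^{2}$)
$l{\left(2 \right)} + \left(r{\left(-6,-16 \right)} + 2156\right) = \left(2 + 2 \cdot 2^{2}\right) + \left(\left(9 - \frac{46}{-6}\right) + 2156\right) = \left(2 + 2 \cdot 4\right) + \left(\left(9 - - \frac{23}{3}\right) + 2156\right) = \left(2 + 8\right) + \left(\left(9 + \frac{23}{3}\right) + 2156\right) = 10 + \left(\frac{50}{3} + 2156\right) = 10 + \frac{6518}{3} = \frac{6548}{3}$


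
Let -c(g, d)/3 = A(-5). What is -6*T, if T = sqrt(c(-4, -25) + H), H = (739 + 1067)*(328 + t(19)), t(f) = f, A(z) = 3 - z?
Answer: -6*sqrt(626658) ≈ -4749.7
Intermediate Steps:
c(g, d) = -24 (c(g, d) = -3*(3 - 1*(-5)) = -3*(3 + 5) = -3*8 = -24)
H = 626682 (H = (739 + 1067)*(328 + 19) = 1806*347 = 626682)
T = sqrt(626658) (T = sqrt(-24 + 626682) = sqrt(626658) ≈ 791.62)
-6*T = -6*sqrt(626658)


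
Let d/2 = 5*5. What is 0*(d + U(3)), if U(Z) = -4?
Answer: 0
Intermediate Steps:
d = 50 (d = 2*(5*5) = 2*25 = 50)
0*(d + U(3)) = 0*(50 - 4) = 0*46 = 0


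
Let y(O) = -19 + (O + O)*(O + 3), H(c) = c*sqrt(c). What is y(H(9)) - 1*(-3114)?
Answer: 4715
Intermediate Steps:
H(c) = c**(3/2)
y(O) = -19 + 2*O*(3 + O) (y(O) = -19 + (2*O)*(3 + O) = -19 + 2*O*(3 + O))
y(H(9)) - 1*(-3114) = (-19 + 2*(9**(3/2))**2 + 6*9**(3/2)) - 1*(-3114) = (-19 + 2*27**2 + 6*27) + 3114 = (-19 + 2*729 + 162) + 3114 = (-19 + 1458 + 162) + 3114 = 1601 + 3114 = 4715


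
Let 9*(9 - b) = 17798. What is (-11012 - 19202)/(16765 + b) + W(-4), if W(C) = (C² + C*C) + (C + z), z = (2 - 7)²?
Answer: 3392989/66584 ≈ 50.958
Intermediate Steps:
z = 25 (z = (-5)² = 25)
W(C) = 25 + C + 2*C² (W(C) = (C² + C*C) + (C + 25) = (C² + C²) + (25 + C) = 2*C² + (25 + C) = 25 + C + 2*C²)
b = -17717/9 (b = 9 - ⅑*17798 = 9 - 17798/9 = -17717/9 ≈ -1968.6)
(-11012 - 19202)/(16765 + b) + W(-4) = (-11012 - 19202)/(16765 - 17717/9) + (25 - 4 + 2*(-4)²) = -30214/133168/9 + (25 - 4 + 2*16) = -30214*9/133168 + (25 - 4 + 32) = -135963/66584 + 53 = 3392989/66584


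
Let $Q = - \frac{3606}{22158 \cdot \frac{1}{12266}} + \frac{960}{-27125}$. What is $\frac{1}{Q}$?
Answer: $- \frac{20034525}{39993082106} \approx -0.00050095$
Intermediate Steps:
$Q = - \frac{39993082106}{20034525}$ ($Q = - \frac{3606}{22158 \cdot \frac{1}{12266}} + 960 \left(- \frac{1}{27125}\right) = - \frac{3606}{\frac{11079}{6133}} - \frac{192}{5425} = \left(-3606\right) \frac{6133}{11079} - \frac{192}{5425} = - \frac{7371866}{3693} - \frac{192}{5425} = - \frac{39993082106}{20034525} \approx -1996.2$)
$\frac{1}{Q} = \frac{1}{- \frac{39993082106}{20034525}} = - \frac{20034525}{39993082106}$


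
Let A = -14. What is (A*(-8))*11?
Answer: 1232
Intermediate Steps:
(A*(-8))*11 = -14*(-8)*11 = 112*11 = 1232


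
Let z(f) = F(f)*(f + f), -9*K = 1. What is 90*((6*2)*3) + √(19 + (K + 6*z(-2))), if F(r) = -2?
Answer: 3240 + √602/3 ≈ 3248.2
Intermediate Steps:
K = -⅑ (K = -⅑*1 = -⅑ ≈ -0.11111)
z(f) = -4*f (z(f) = -2*(f + f) = -4*f)
90*((6*2)*3) + √(19 + (K + 6*z(-2))) = 90*((6*2)*3) + √(19 + (-⅑ + 6*(-4*(-2)))) = 90*(12*3) + √(19 + (-⅑ + 6*8)) = 90*36 + √(19 + (-⅑ + 48)) = 3240 + √(19 + 431/9) = 3240 + √(602/9) = 3240 + √602/3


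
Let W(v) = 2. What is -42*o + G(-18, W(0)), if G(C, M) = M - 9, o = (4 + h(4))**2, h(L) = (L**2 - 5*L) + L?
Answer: -679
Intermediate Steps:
h(L) = L**2 - 4*L
o = 16 (o = (4 + 4*(-4 + 4))**2 = (4 + 4*0)**2 = (4 + 0)**2 = 4**2 = 16)
G(C, M) = -9 + M
-42*o + G(-18, W(0)) = -42*16 + (-9 + 2) = -672 - 7 = -679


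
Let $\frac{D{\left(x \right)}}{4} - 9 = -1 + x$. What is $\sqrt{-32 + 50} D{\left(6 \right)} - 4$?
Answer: $-4 + 168 \sqrt{2} \approx 233.59$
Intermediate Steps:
$D{\left(x \right)} = 32 + 4 x$ ($D{\left(x \right)} = 36 + 4 \left(-1 + x\right) = 36 + \left(-4 + 4 x\right) = 32 + 4 x$)
$\sqrt{-32 + 50} D{\left(6 \right)} - 4 = \sqrt{-32 + 50} \left(32 + 4 \cdot 6\right) - 4 = \sqrt{18} \left(32 + 24\right) - 4 = 3 \sqrt{2} \cdot 56 - 4 = 168 \sqrt{2} - 4 = -4 + 168 \sqrt{2}$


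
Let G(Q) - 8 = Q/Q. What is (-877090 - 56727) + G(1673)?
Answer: -933808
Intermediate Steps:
G(Q) = 9 (G(Q) = 8 + Q/Q = 8 + 1 = 9)
(-877090 - 56727) + G(1673) = (-877090 - 56727) + 9 = -933817 + 9 = -933808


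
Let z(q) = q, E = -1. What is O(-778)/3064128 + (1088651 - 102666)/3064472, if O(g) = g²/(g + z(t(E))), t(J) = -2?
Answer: 73583401127261/228879652472640 ≈ 0.32149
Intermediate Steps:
O(g) = g²/(-2 + g) (O(g) = g²/(g - 2) = g²/(-2 + g))
O(-778)/3064128 + (1088651 - 102666)/3064472 = ((-778)²/(-2 - 778))/3064128 + (1088651 - 102666)/3064472 = (605284/(-780))*(1/3064128) + 985985*(1/3064472) = (605284*(-1/780))*(1/3064128) + 985985/3064472 = -151321/195*1/3064128 + 985985/3064472 = -151321/597504960 + 985985/3064472 = 73583401127261/228879652472640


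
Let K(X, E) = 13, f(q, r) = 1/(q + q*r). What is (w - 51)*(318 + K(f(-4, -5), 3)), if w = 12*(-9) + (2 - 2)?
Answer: -52629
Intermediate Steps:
w = -108 (w = -108 + 0 = -108)
(w - 51)*(318 + K(f(-4, -5), 3)) = (-108 - 51)*(318 + 13) = -159*331 = -52629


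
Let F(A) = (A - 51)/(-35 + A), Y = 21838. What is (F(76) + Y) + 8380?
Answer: 1238963/41 ≈ 30219.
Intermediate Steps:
F(A) = (-51 + A)/(-35 + A)
(F(76) + Y) + 8380 = ((-51 + 76)/(-35 + 76) + 21838) + 8380 = (25/41 + 21838) + 8380 = 895383/41 + 8380 = 1238963/41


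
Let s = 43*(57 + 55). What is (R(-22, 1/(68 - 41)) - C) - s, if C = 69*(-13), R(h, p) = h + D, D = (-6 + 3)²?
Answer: -3932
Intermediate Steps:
D = 9 (D = (-3)² = 9)
R(h, p) = 9 + h (R(h, p) = h + 9 = 9 + h)
C = -897
s = 4816 (s = 43*112 = 4816)
(R(-22, 1/(68 - 41)) - C) - s = ((9 - 22) - 1*(-897)) - 1*4816 = (-13 + 897) - 4816 = 884 - 4816 = -3932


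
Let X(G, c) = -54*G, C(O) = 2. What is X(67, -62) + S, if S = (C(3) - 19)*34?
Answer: -4196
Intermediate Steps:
S = -578 (S = (2 - 19)*34 = -17*34 = -578)
X(67, -62) + S = -54*67 - 578 = -3618 - 578 = -4196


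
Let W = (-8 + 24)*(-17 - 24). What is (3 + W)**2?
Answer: 426409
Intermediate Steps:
W = -656 (W = 16*(-41) = -656)
(3 + W)**2 = (3 - 656)**2 = (-653)**2 = 426409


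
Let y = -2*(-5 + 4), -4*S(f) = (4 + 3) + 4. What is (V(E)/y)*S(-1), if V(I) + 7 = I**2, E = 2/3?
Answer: 649/72 ≈ 9.0139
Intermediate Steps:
S(f) = -11/4 (S(f) = -((4 + 3) + 4)/4 = -(7 + 4)/4 = -1/4*11 = -11/4)
E = 2/3 (E = 2*(1/3) = 2/3 ≈ 0.66667)
y = 2 (y = -2*(-1) = 2)
V(I) = -7 + I**2
(V(E)/y)*S(-1) = ((-7 + (2/3)**2)/2)*(-11/4) = ((-7 + 4/9)/2)*(-11/4) = ((1/2)*(-59/9))*(-11/4) = -59/18*(-11/4) = 649/72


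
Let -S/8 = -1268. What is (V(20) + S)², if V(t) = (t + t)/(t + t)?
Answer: 102921025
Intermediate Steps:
S = 10144 (S = -8*(-1268) = 10144)
V(t) = 1 (V(t) = (2*t)/((2*t)) = (2*t)*(1/(2*t)) = 1)
(V(20) + S)² = (1 + 10144)² = 10145² = 102921025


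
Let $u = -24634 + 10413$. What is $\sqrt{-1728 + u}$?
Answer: $i \sqrt{15949} \approx 126.29 i$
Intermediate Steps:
$u = -14221$
$\sqrt{-1728 + u} = \sqrt{-1728 - 14221} = \sqrt{-15949} = i \sqrt{15949}$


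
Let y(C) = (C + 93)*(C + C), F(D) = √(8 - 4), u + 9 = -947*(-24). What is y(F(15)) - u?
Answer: -22339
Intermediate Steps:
u = 22719 (u = -9 - 947*(-24) = -9 + 22728 = 22719)
F(D) = 2 (F(D) = √4 = 2)
y(C) = 2*C*(93 + C) (y(C) = (93 + C)*(2*C) = 2*C*(93 + C))
y(F(15)) - u = 2*2*(93 + 2) - 1*22719 = 2*2*95 - 22719 = 380 - 22719 = -22339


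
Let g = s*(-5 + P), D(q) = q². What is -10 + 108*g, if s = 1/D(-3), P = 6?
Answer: 2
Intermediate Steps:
s = ⅑ (s = 1/((-3)²) = 1/9 = ⅑ ≈ 0.11111)
g = ⅑ (g = (-5 + 6)/9 = (⅑)*1 = ⅑ ≈ 0.11111)
-10 + 108*g = -10 + 108*(⅑) = -10 + 12 = 2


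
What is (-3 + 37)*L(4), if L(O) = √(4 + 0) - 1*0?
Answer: 68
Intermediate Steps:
L(O) = 2 (L(O) = √4 + 0 = 2 + 0 = 2)
(-3 + 37)*L(4) = (-3 + 37)*2 = 34*2 = 68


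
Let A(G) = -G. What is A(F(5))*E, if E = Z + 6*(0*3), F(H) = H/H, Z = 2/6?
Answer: -⅓ ≈ -0.33333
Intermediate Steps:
Z = ⅓ (Z = 2*(⅙) = ⅓ ≈ 0.33333)
F(H) = 1
E = ⅓ (E = ⅓ + 6*(0*3) = ⅓ + 6*0 = ⅓ + 0 = ⅓ ≈ 0.33333)
A(F(5))*E = -1*1*(⅓) = -1*⅓ = -⅓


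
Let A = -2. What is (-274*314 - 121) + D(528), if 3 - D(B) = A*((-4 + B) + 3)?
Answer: -85100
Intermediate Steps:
D(B) = 1 + 2*B (D(B) = 3 - (-2)*((-4 + B) + 3) = 3 - (-2)*(-1 + B) = 3 - (2 - 2*B) = 3 + (-2 + 2*B) = 1 + 2*B)
(-274*314 - 121) + D(528) = (-274*314 - 121) + (1 + 2*528) = (-86036 - 121) + (1 + 1056) = -86157 + 1057 = -85100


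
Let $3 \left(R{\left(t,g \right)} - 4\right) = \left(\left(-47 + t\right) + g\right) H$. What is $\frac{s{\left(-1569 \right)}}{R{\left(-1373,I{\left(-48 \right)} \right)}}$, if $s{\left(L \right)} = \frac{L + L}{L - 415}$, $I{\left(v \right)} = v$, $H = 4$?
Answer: $- \frac{4707}{5813120} \approx -0.00080972$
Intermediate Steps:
$R{\left(t,g \right)} = - \frac{176}{3} + \frac{4 g}{3} + \frac{4 t}{3}$ ($R{\left(t,g \right)} = 4 + \frac{\left(\left(-47 + t\right) + g\right) 4}{3} = 4 + \frac{\left(-47 + g + t\right) 4}{3} = 4 + \frac{-188 + 4 g + 4 t}{3} = 4 + \left(- \frac{188}{3} + \frac{4 g}{3} + \frac{4 t}{3}\right) = - \frac{176}{3} + \frac{4 g}{3} + \frac{4 t}{3}$)
$s{\left(L \right)} = \frac{2 L}{-415 + L}$
$\frac{s{\left(-1569 \right)}}{R{\left(-1373,I{\left(-48 \right)} \right)}} = \frac{2 \left(-1569\right) \frac{1}{-415 - 1569}}{- \frac{176}{3} + \frac{4}{3} \left(-48\right) + \frac{4}{3} \left(-1373\right)} = \frac{2 \left(-1569\right) \frac{1}{-1984}}{- \frac{176}{3} - 64 - \frac{5492}{3}} = \frac{2 \left(-1569\right) \left(- \frac{1}{1984}\right)}{- \frac{5860}{3}} = \frac{1569}{992} \left(- \frac{3}{5860}\right) = - \frac{4707}{5813120}$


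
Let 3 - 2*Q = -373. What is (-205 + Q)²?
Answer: 289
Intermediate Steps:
Q = 188 (Q = 3/2 - ½*(-373) = 3/2 + 373/2 = 188)
(-205 + Q)² = (-205 + 188)² = (-17)² = 289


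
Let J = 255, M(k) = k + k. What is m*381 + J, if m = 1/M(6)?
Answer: 1147/4 ≈ 286.75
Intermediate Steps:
M(k) = 2*k
m = 1/12 (m = 1/(2*6) = 1/12 ≈ 0.083333)
m*381 + J = (1/12)*381 + 255 = 127/4 + 255 = 1147/4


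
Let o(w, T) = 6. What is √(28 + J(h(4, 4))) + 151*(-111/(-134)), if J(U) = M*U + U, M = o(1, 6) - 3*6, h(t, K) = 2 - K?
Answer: 16761/134 + 5*√2 ≈ 132.15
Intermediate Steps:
M = -12 (M = 6 - 3*6 = 6 - 18 = -12)
J(U) = -11*U (J(U) = -12*U + U = -11*U)
√(28 + J(h(4, 4))) + 151*(-111/(-134)) = √(28 - 11*(2 - 1*4)) + 151*(-111/(-134)) = √(28 - 11*(2 - 4)) + 151*(-111*(-1/134)) = √(28 - 11*(-2)) + 151*(111/134) = √(28 + 22) + 16761/134 = √50 + 16761/134 = 5*√2 + 16761/134 = 16761/134 + 5*√2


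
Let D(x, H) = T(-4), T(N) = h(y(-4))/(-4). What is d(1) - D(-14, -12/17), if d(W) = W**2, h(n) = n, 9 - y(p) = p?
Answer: 17/4 ≈ 4.2500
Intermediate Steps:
y(p) = 9 - p
T(N) = -13/4 (T(N) = (9 - 1*(-4))/(-4) = (9 + 4)*(-1/4) = 13*(-1/4) = -13/4)
D(x, H) = -13/4
d(1) - D(-14, -12/17) = 1**2 - 1*(-13/4) = 1 + 13/4 = 17/4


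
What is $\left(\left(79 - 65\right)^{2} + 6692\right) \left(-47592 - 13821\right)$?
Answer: $-423012744$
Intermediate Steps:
$\left(\left(79 - 65\right)^{2} + 6692\right) \left(-47592 - 13821\right) = \left(14^{2} + 6692\right) \left(-61413\right) = \left(196 + 6692\right) \left(-61413\right) = 6888 \left(-61413\right) = -423012744$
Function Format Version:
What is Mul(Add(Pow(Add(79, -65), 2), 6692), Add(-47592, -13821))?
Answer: -423012744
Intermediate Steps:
Mul(Add(Pow(Add(79, -65), 2), 6692), Add(-47592, -13821)) = Mul(Add(Pow(14, 2), 6692), -61413) = Mul(Add(196, 6692), -61413) = Mul(6888, -61413) = -423012744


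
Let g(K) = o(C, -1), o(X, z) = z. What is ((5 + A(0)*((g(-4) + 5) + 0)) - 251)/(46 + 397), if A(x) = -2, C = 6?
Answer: -254/443 ≈ -0.57336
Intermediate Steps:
g(K) = -1
((5 + A(0)*((g(-4) + 5) + 0)) - 251)/(46 + 397) = ((5 - 2*((-1 + 5) + 0)) - 251)/(46 + 397) = ((5 - 2*(4 + 0)) - 251)/443 = ((5 - 2*4) - 251)*(1/443) = ((5 - 8) - 251)*(1/443) = (-3 - 251)*(1/443) = -254*1/443 = -254/443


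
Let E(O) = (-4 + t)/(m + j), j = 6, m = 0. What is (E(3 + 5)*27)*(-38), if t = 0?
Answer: 684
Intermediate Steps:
E(O) = -⅔ (E(O) = (-4 + 0)/(0 + 6) = -4/6 = -4*⅙ = -⅔)
(E(3 + 5)*27)*(-38) = -⅔*27*(-38) = -18*(-38) = 684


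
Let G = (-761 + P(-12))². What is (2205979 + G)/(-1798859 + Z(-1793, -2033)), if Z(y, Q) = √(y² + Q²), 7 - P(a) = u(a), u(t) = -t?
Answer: -5023736489365/3235886353943 - 2792735*√7347938/3235886353943 ≈ -1.5548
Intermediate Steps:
P(a) = 7 + a (P(a) = 7 - (-1)*a = 7 + a)
Z(y, Q) = √(Q² + y²)
G = 586756 (G = (-761 + (7 - 12))² = (-761 - 5)² = (-766)² = 586756)
(2205979 + G)/(-1798859 + Z(-1793, -2033)) = (2205979 + 586756)/(-1798859 + √((-2033)² + (-1793)²)) = 2792735/(-1798859 + √(4133089 + 3214849)) = 2792735/(-1798859 + √7347938)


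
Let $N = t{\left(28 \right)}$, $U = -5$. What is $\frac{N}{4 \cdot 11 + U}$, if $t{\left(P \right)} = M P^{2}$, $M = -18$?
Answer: $- \frac{4704}{13} \approx -361.85$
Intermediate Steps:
$t{\left(P \right)} = - 18 P^{2}$
$N = -14112$ ($N = - 18 \cdot 28^{2} = \left(-18\right) 784 = -14112$)
$\frac{N}{4 \cdot 11 + U} = - \frac{14112}{4 \cdot 11 - 5} = - \frac{14112}{44 - 5} = - \frac{14112}{39} = \left(-14112\right) \frac{1}{39} = - \frac{4704}{13}$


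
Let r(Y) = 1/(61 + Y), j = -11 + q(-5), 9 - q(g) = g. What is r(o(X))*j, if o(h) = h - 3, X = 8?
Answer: 1/22 ≈ 0.045455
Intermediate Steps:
q(g) = 9 - g
o(h) = -3 + h
j = 3 (j = -11 + (9 - 1*(-5)) = -11 + (9 + 5) = -11 + 14 = 3)
r(o(X))*j = 3/(61 + (-3 + 8)) = 3/(61 + 5) = 3/66 = (1/66)*3 = 1/22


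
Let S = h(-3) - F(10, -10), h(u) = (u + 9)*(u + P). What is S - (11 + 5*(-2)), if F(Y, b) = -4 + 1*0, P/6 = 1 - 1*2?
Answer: -51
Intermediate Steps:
P = -6 (P = 6*(1 - 1*2) = 6*(1 - 2) = 6*(-1) = -6)
F(Y, b) = -4 (F(Y, b) = -4 + 0 = -4)
h(u) = (-6 + u)*(9 + u) (h(u) = (u + 9)*(u - 6) = (9 + u)*(-6 + u) = (-6 + u)*(9 + u))
S = -50 (S = (-54 + (-3)² + 3*(-3)) - 1*(-4) = (-54 + 9 - 9) + 4 = -54 + 4 = -50)
S - (11 + 5*(-2)) = -50 - (11 + 5*(-2)) = -50 - (11 - 10) = -50 - 1*1 = -50 - 1 = -51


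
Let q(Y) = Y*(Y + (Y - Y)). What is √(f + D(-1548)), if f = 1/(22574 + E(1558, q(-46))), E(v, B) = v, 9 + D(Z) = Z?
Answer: I*√226681064259/12066 ≈ 39.459*I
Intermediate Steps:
D(Z) = -9 + Z
q(Y) = Y² (q(Y) = Y*(Y + 0) = Y*Y = Y²)
f = 1/24132 (f = 1/(22574 + 1558) = 1/24132 ≈ 4.1439e-5)
√(f + D(-1548)) = √(1/24132 + (-9 - 1548)) = √(1/24132 - 1557) = √(-37573523/24132) = I*√226681064259/12066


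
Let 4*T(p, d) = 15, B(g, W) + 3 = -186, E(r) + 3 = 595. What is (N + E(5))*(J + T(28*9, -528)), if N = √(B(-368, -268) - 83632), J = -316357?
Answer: -187281124 - 1265413*I*√83821/4 ≈ -1.8728e+8 - 9.159e+7*I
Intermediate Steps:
E(r) = 592 (E(r) = -3 + 595 = 592)
B(g, W) = -189 (B(g, W) = -3 - 186 = -189)
T(p, d) = 15/4 (T(p, d) = (¼)*15 = 15/4)
N = I*√83821 (N = √(-189 - 83632) = √(-83821) = I*√83821 ≈ 289.52*I)
(N + E(5))*(J + T(28*9, -528)) = (I*√83821 + 592)*(-316357 + 15/4) = (592 + I*√83821)*(-1265413/4) = -187281124 - 1265413*I*√83821/4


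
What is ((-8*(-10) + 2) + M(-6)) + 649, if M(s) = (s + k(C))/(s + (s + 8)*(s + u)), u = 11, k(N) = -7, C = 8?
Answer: 2911/4 ≈ 727.75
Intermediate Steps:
M(s) = (-7 + s)/(s + (8 + s)*(11 + s)) (M(s) = (s - 7)/(s + (s + 8)*(s + 11)) = (-7 + s)/(s + (8 + s)*(11 + s)))
((-8*(-10) + 2) + M(-6)) + 649 = ((-8*(-10) + 2) + (-7 - 6)/(88 + (-6)**2 + 20*(-6))) + 649 = ((80 + 2) - 13/(88 + 36 - 120)) + 649 = (82 - 13/4) + 649 = 315/4 + 649 = 2911/4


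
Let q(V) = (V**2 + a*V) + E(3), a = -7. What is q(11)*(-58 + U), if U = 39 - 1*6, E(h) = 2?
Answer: -1150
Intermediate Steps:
U = 33 (U = 39 - 6 = 33)
q(V) = 2 + V**2 - 7*V (q(V) = (V**2 - 7*V) + 2 = 2 + V**2 - 7*V)
q(11)*(-58 + U) = (2 + 11**2 - 7*11)*(-58 + 33) = (2 + 121 - 77)*(-25) = 46*(-25) = -1150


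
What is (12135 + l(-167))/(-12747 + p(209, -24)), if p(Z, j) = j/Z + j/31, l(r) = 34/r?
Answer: -13129764769/13793126691 ≈ -0.95191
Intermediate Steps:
p(Z, j) = j/31 + j/Z (p(Z, j) = j/Z + j*(1/31) = j/Z + j/31 = j/31 + j/Z)
(12135 + l(-167))/(-12747 + p(209, -24)) = (12135 + 34/(-167))/(-12747 + ((1/31)*(-24) - 24/209)) = (12135 + 34*(-1/167))/(-12747 + (-24/31 - 24*1/209)) = (12135 - 34/167)/(-12747 + (-24/31 - 24/209)) = 2026511/(167*(-12747 - 5760/6479)) = 2026511/(167*(-82593573/6479)) = (2026511/167)*(-6479/82593573) = -13129764769/13793126691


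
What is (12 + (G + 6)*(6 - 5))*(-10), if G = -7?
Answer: -110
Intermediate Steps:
(12 + (G + 6)*(6 - 5))*(-10) = (12 + (-7 + 6)*(6 - 5))*(-10) = (12 - 1*1)*(-10) = (12 - 1)*(-10) = 11*(-10) = -110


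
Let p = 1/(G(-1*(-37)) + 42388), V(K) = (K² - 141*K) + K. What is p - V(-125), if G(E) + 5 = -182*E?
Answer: -1180873124/35649 ≈ -33125.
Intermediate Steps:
V(K) = K² - 140*K
G(E) = -5 - 182*E
p = 1/35649 (p = 1/((-5 - (-182)*(-37)) + 42388) = 1/((-5 - 182*37) + 42388) = 1/((-5 - 6734) + 42388) = 1/(-6739 + 42388) = 1/35649 ≈ 2.8051e-5)
p - V(-125) = 1/35649 - (-125)*(-140 - 125) = 1/35649 - (-125)*(-265) = 1/35649 - 1*33125 = 1/35649 - 33125 = -1180873124/35649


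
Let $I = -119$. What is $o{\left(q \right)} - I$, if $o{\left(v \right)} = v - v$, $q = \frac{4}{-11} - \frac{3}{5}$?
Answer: $119$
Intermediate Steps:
$q = - \frac{53}{55}$ ($q = 4 \left(- \frac{1}{11}\right) - \frac{3}{5} = - \frac{4}{11} - \frac{3}{5} = - \frac{53}{55} \approx -0.96364$)
$o{\left(v \right)} = 0$
$o{\left(q \right)} - I = 0 - -119 = 0 + 119 = 119$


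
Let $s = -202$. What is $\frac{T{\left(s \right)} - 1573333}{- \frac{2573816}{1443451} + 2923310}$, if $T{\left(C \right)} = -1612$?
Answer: $- \frac{2273355935195}{4219652168994} \approx -0.53875$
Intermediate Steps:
$\frac{T{\left(s \right)} - 1573333}{- \frac{2573816}{1443451} + 2923310} = \frac{-1612 - 1573333}{- \frac{2573816}{1443451} + 2923310} = - \frac{1574945}{\left(-2573816\right) \frac{1}{1443451} + 2923310} = - \frac{1574945}{- \frac{2573816}{1443451} + 2923310} = - \frac{1574945}{\frac{4219652168994}{1443451}} = \left(-1574945\right) \frac{1443451}{4219652168994} = - \frac{2273355935195}{4219652168994}$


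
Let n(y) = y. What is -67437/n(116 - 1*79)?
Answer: -67437/37 ≈ -1822.6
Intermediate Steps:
-67437/n(116 - 1*79) = -67437/(116 - 1*79) = -67437/(116 - 79) = -67437/37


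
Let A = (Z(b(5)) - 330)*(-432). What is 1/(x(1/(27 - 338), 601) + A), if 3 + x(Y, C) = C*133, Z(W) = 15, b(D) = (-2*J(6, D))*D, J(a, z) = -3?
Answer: 1/216010 ≈ 4.6294e-6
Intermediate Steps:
b(D) = 6*D (b(D) = (-2*(-3))*D = 6*D)
A = 136080 (A = (15 - 330)*(-432) = -315*(-432) = 136080)
x(Y, C) = -3 + 133*C (x(Y, C) = -3 + C*133 = -3 + 133*C)
1/(x(1/(27 - 338), 601) + A) = 1/((-3 + 133*601) + 136080) = 1/((-3 + 79933) + 136080) = 1/(79930 + 136080) = 1/216010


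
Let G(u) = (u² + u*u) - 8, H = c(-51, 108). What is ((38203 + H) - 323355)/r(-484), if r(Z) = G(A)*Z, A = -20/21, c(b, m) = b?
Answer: -125774523/1320352 ≈ -95.258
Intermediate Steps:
H = -51
A = -20/21 (A = -20*1/21 = -20/21 ≈ -0.95238)
G(u) = -8 + 2*u² (G(u) = (u² + u²) - 8 = 2*u² - 8 = -8 + 2*u²)
r(Z) = -2728*Z/441 (r(Z) = (-8 + 2*(-20/21)²)*Z = (-8 + 2*(400/441))*Z = (-8 + 800/441)*Z = -2728*Z/441)
((38203 + H) - 323355)/r(-484) = ((38203 - 51) - 323355)/((-2728/441*(-484))) = (38152 - 323355)/(1320352/441) = -285203*441/1320352 = -125774523/1320352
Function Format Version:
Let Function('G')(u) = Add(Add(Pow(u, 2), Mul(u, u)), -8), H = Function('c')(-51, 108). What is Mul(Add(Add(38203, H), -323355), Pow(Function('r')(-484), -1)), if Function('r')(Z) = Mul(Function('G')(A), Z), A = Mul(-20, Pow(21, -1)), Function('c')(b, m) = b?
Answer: Rational(-125774523, 1320352) ≈ -95.258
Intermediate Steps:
H = -51
A = Rational(-20, 21) (A = Mul(-20, Rational(1, 21)) = Rational(-20, 21) ≈ -0.95238)
Function('G')(u) = Add(-8, Mul(2, Pow(u, 2))) (Function('G')(u) = Add(Add(Pow(u, 2), Pow(u, 2)), -8) = Add(Mul(2, Pow(u, 2)), -8) = Add(-8, Mul(2, Pow(u, 2))))
Function('r')(Z) = Mul(Rational(-2728, 441), Z) (Function('r')(Z) = Mul(Add(-8, Mul(2, Pow(Rational(-20, 21), 2))), Z) = Mul(Add(-8, Mul(2, Rational(400, 441))), Z) = Mul(Add(-8, Rational(800, 441)), Z) = Mul(Rational(-2728, 441), Z))
Mul(Add(Add(38203, H), -323355), Pow(Function('r')(-484), -1)) = Mul(Add(Add(38203, -51), -323355), Pow(Mul(Rational(-2728, 441), -484), -1)) = Mul(Add(38152, -323355), Pow(Rational(1320352, 441), -1)) = Mul(-285203, Rational(441, 1320352)) = Rational(-125774523, 1320352)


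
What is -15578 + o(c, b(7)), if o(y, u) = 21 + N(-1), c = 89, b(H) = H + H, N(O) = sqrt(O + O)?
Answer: -15557 + I*sqrt(2) ≈ -15557.0 + 1.4142*I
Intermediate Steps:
N(O) = sqrt(2)*sqrt(O) (N(O) = sqrt(2*O) = sqrt(2)*sqrt(O))
b(H) = 2*H
o(y, u) = 21 + I*sqrt(2) (o(y, u) = 21 + sqrt(2)*sqrt(-1) = 21 + sqrt(2)*I = 21 + I*sqrt(2))
-15578 + o(c, b(7)) = -15578 + (21 + I*sqrt(2)) = -15557 + I*sqrt(2)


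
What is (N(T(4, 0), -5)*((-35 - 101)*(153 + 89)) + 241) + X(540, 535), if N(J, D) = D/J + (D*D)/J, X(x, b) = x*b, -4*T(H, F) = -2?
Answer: -1027339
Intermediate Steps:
T(H, F) = ½ (T(H, F) = -¼*(-2) = ½)
X(x, b) = b*x
N(J, D) = D/J + D²/J
(N(T(4, 0), -5)*((-35 - 101)*(153 + 89)) + 241) + X(540, 535) = ((-5*(1 - 5)/½)*((-35 - 101)*(153 + 89)) + 241) + 535*540 = ((-5*2*(-4))*(-136*242) + 241) + 288900 = (40*(-32912) + 241) + 288900 = (-1316480 + 241) + 288900 = -1316239 + 288900 = -1027339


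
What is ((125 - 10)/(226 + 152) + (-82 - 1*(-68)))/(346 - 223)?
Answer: -5177/46494 ≈ -0.11135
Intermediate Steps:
((125 - 10)/(226 + 152) + (-82 - 1*(-68)))/(346 - 223) = (115/378 + (-82 + 68))/123 = (115*(1/378) - 14)*(1/123) = (115/378 - 14)*(1/123) = -5177/378*1/123 = -5177/46494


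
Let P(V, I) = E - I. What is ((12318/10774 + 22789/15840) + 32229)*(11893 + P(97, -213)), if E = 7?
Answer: 33314668206924199/85330080 ≈ 3.9042e+8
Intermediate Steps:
P(V, I) = 7 - I
((12318/10774 + 22789/15840) + 32229)*(11893 + P(97, -213)) = ((12318/10774 + 22789/15840) + 32229)*(11893 + (7 - 1*(-213))) = ((12318*(1/10774) + 22789*(1/15840)) + 32229)*(11893 + (7 + 213)) = ((6159/5387 + 22789/15840) + 32229)*(11893 + 220) = (220322903/85330080 + 32229)*12113 = (2750323471223/85330080)*12113 = 33314668206924199/85330080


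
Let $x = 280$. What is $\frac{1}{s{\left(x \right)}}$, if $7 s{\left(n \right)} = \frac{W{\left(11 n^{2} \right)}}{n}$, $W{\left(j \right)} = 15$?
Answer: $\frac{392}{3} \approx 130.67$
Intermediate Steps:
$s{\left(n \right)} = \frac{15}{7 n}$ ($s{\left(n \right)} = \frac{15 \frac{1}{n}}{7} = \frac{15}{7 n}$)
$\frac{1}{s{\left(x \right)}} = \frac{1}{\frac{15}{7} \cdot \frac{1}{280}} = \frac{1}{\frac{3}{392}} = \frac{392}{3}$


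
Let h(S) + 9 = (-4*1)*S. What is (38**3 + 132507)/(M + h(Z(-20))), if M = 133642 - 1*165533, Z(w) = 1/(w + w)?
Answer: -1873790/318999 ≈ -5.8740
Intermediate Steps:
Z(w) = 1/(2*w)
h(S) = -9 - 4*S (h(S) = -9 + (-4*1)*S = -9 - 4*S)
M = -31891 (M = 133642 - 165533 = -31891)
(38**3 + 132507)/(M + h(Z(-20))) = (38**3 + 132507)/(-31891 + (-9 - 2/(-20))) = (54872 + 132507)/(-31891 + (-9 - 2*(-1)/20)) = 187379/(-31891 + (-9 - 4*(-1/40))) = 187379/(-31891 + (-9 + 1/10)) = 187379/(-31891 - 89/10) = 187379/(-318999/10) = 187379*(-10/318999) = -1873790/318999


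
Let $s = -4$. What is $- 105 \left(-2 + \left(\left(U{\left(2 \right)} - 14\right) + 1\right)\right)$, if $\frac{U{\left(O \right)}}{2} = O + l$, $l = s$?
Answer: $1995$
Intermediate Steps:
$l = -4$
$U{\left(O \right)} = -8 + 2 O$ ($U{\left(O \right)} = 2 \left(O - 4\right) = 2 \left(-4 + O\right) = -8 + 2 O$)
$- 105 \left(-2 + \left(\left(U{\left(2 \right)} - 14\right) + 1\right)\right) = - 105 \left(-2 + \left(\left(\left(-8 + 2 \cdot 2\right) - 14\right) + 1\right)\right) = - 105 \left(-2 + \left(\left(\left(-8 + 4\right) - 14\right) + 1\right)\right) = - 105 \left(-2 + \left(\left(-4 - 14\right) + 1\right)\right) = - 105 \left(-2 + \left(-18 + 1\right)\right) = - 105 \left(-2 - 17\right) = \left(-105\right) \left(-19\right) = 1995$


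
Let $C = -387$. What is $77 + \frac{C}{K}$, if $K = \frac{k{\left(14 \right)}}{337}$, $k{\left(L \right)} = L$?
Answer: $- \frac{129341}{14} \approx -9238.6$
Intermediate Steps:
$K = \frac{14}{337} \approx 0.041543$
$77 + \frac{C}{K} = 77 - \frac{387}{\frac{14}{337}} = 77 - \frac{130419}{14} = - \frac{129341}{14}$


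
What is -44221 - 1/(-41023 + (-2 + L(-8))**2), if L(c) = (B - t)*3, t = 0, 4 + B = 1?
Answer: -1808727341/40902 ≈ -44221.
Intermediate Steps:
B = -3 (B = -4 + 1 = -3)
L(c) = -9 (L(c) = (-3 - 1*0)*3 = (-3 + 0)*3 = -3*3 = -9)
-44221 - 1/(-41023 + (-2 + L(-8))**2) = -44221 - 1/(-41023 + (-2 - 9)**2) = -44221 - 1/(-41023 + (-11)**2) = -44221 - 1/(-41023 + 121) = -44221 - 1/(-40902) = -44221 - 1*(-1/40902) = -44221 + 1/40902 = -1808727341/40902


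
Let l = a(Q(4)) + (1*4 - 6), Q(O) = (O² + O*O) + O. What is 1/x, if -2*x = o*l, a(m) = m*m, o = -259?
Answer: 1/167573 ≈ 5.9676e-6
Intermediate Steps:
Q(O) = O + 2*O² (Q(O) = (O² + O²) + O = 2*O² + O = O + 2*O²)
a(m) = m²
l = 1294 (l = (4*(1 + 2*4))² + (1*4 - 6) = (4*(1 + 8))² + (4 - 6) = (4*9)² - 2 = 36² - 2 = 1296 - 2 = 1294)
x = 167573 (x = -(-259)*1294/2 = -½*(-335146) = 167573)
1/x = 1/167573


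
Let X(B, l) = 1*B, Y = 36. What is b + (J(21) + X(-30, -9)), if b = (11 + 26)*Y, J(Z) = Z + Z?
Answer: 1344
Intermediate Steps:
X(B, l) = B
J(Z) = 2*Z
b = 1332 (b = (11 + 26)*36 = 37*36 = 1332)
b + (J(21) + X(-30, -9)) = 1332 + (2*21 - 30) = 1332 + (42 - 30) = 1332 + 12 = 1344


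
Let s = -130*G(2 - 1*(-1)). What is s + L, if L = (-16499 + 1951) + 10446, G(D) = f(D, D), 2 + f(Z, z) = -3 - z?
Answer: -3062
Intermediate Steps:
f(Z, z) = -5 - z (f(Z, z) = -2 + (-3 - z) = -5 - z)
G(D) = -5 - D
L = -4102 (L = -14548 + 10446 = -4102)
s = 1040 (s = -130*(-5 - (2 - 1*(-1))) = -130*(-5 - (2 + 1)) = -130*(-5 - 1*3) = -130*(-5 - 3) = -130*(-8) = 1040)
s + L = 1040 - 4102 = -3062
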